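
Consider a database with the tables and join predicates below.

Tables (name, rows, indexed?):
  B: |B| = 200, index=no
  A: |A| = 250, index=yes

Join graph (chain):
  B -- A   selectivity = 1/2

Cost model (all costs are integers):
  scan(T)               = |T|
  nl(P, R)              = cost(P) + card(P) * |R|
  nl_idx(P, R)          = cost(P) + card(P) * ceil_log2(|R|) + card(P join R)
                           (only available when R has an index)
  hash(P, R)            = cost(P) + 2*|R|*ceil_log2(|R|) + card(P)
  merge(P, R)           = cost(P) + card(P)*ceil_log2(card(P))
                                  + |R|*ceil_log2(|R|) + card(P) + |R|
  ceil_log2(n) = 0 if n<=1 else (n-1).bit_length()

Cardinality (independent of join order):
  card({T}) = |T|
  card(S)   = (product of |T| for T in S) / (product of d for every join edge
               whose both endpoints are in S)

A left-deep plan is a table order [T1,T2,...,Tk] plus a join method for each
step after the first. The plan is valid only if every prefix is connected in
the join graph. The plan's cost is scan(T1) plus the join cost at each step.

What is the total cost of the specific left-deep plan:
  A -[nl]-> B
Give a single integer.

step 1: scan A: cost=250, card=250
step 2: join B via nl
    card(P join B) = 250*200/(2) = 25000
    cost = 250 + 250*200 = 50250

50250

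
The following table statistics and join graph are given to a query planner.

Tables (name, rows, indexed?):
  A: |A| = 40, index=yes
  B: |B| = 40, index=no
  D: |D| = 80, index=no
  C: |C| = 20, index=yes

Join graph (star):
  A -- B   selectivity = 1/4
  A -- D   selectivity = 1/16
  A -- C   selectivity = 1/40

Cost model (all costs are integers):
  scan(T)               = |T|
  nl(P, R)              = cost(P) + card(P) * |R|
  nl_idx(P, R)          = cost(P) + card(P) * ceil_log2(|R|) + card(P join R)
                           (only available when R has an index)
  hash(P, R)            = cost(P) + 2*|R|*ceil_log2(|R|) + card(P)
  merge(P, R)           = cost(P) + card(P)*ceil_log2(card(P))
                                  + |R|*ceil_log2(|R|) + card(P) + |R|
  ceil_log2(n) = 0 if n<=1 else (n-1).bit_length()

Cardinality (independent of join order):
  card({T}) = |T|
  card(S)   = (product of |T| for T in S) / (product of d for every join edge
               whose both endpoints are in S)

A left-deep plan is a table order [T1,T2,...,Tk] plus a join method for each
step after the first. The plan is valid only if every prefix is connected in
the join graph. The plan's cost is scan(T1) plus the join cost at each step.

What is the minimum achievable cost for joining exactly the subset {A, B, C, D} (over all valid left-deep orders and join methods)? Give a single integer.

Selinger DP over subsets of {A,B,C,D}:
  {A}: scan cost=40, card=40
  {B}: scan cost=40, card=40
  {D}: scan cost=80, card=80
  {C}: scan cost=20, card=20
  {AB}: card=400; try (B,hash)→560, (A,hash)→560, (B,merge)→600, (A,merge)→600, (A,nl_idx)→680, (B,nl)→1640 …(+1); best=560 via (B,hash)
  {AD}: card=200; try (A,hash)→640, (A,nl_idx)→760, (D,merge)→960, (A,merge)→1000, (D,hash)→1200, (D,nl)→3240 …(+1); best=640 via (A,hash)
  {AC}: card=20; try (A,nl_idx)→160, (C,nl_idx)→260, (C,hash)→280, (A,merge)→420, (C,merge)→440, (A,hash)→520 …(+2); best=160 via (A,nl_idx)
  {ABD}: card=2000; try (B,hash)→1320, (D,hash)→2080, (B,merge)→2720, (D,merge)→5200, (B,nl)→8640, (D,nl)→32560; best=1320 via (B,hash)
  {ABC}: card=200; try (B,merge)→560, (B,hash)→660, (B,nl)→960, (C,hash)→1160, (C,nl_idx)→2760, (C,merge)→4680 …(+1); best=560 via (B,merge)
  {ACD}: card=100; try (D,merge)→920, (C,hash)→1040, (D,hash)→1300, (C,nl_idx)→1740, (D,nl)→1760, (C,merge)→2560 …(+1); best=920 via (D,merge)
  {ABCD}: card=1000; try (B,hash)→1500, (D,hash)→1880, (B,merge)→2000, (D,merge)→3000, (C,hash)→3520, (B,nl)→4920 …(+4); best=1500 via (B,hash)

1500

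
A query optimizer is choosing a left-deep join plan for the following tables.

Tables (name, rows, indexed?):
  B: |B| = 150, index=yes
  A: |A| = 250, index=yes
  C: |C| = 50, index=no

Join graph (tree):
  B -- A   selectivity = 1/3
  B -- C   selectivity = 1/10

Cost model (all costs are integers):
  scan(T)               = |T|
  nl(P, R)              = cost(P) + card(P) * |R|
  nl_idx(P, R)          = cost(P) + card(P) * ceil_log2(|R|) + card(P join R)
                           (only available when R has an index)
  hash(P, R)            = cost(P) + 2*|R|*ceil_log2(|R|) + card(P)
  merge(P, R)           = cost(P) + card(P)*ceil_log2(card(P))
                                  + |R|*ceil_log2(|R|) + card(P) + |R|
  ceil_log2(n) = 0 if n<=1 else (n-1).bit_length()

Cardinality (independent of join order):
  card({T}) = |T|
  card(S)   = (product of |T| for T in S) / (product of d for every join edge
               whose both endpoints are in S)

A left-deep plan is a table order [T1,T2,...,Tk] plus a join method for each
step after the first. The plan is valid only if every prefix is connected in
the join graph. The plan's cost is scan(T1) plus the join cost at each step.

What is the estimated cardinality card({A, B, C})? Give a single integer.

62500

Tables in S: A(250), B(150), C(50)
Edges inside S: B-A(d=3), B-C(d=10)
numerator = 250 * 150 * 50 = 1875000
denominator = 3 * 10 = 30
card(S) = 1875000 / 30 = 62500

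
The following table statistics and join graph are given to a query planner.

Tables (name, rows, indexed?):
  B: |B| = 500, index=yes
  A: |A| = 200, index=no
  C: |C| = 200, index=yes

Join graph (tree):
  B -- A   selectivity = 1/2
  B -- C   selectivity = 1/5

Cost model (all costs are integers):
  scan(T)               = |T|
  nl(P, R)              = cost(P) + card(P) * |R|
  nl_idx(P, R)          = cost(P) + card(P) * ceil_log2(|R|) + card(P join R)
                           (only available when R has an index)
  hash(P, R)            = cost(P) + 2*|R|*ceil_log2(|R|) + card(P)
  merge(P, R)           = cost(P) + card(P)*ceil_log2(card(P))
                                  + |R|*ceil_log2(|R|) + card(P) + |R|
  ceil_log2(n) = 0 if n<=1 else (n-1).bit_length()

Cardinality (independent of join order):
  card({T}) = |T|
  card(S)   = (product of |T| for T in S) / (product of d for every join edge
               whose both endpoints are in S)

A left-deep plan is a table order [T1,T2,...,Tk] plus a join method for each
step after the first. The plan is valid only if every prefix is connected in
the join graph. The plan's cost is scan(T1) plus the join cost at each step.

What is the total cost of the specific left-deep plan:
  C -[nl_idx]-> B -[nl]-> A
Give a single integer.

step 1: scan C: cost=200, card=200
step 2: join B via nl_idx
    card(P join B) = 200*500/(5) = 20000
    cost = 200 + 200*9 + 20000 = 22000
step 3: join A via nl
    card(P join A) = 20000*200/(2) = 2000000
    cost = 22000 + 20000*200 = 4022000

4022000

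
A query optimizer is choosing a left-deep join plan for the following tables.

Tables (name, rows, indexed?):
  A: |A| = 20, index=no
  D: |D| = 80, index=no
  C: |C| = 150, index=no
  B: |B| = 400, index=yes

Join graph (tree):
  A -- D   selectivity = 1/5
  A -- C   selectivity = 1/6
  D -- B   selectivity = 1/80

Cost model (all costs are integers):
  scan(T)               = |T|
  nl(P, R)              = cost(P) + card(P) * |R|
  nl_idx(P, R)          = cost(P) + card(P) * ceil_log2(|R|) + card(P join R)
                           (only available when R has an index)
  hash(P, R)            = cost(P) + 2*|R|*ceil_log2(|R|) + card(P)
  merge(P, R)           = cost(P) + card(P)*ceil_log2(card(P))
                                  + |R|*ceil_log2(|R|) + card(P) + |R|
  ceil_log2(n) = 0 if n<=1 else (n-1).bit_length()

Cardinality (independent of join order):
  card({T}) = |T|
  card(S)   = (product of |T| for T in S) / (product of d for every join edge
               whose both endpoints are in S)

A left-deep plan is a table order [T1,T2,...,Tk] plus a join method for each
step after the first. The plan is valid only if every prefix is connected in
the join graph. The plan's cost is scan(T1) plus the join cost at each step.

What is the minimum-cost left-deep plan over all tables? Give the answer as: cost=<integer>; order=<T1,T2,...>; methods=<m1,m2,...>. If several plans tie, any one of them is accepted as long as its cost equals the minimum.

cost=5800; order=D,B,A,C; methods=nl_idx,hash,hash

Selinger DP (subsets sized 1..n):
  {A}: scan cost=20, card=20
  {D}: scan cost=80, card=80
  {C}: scan cost=150, card=150
  {B}: scan cost=400, card=400
  {AD}: card=320; try (A,hash)→360, (D,merge)→780, (A,merge)→840, (D,hash)→1160, (D,nl)→1620, (A,nl)→1680; best=360 via (A,hash)
  {AC}: card=500; try (A,hash)→500, (C,merge)→1490, (A,merge)→1620, (C,hash)→2440, (C,nl)→3020, (A,nl)→3150; best=500 via (A,hash)
  {BD}: card=400; try (B,nl_idx)→1200, (D,hash)→1920, (B,merge)→4720, (D,merge)→5040, (B,hash)→7360, (B,nl)→32080 …(+1); best=1200 via (B,nl_idx)
  {ACD}: card=8000; try (D,hash)→2120, (C,hash)→3080, (C,merge)→4910, (D,merge)→6140, (D,nl)→40500, (C,nl)→48360; best=2120 via (D,hash)
  {ABD}: card=1600; try (A,hash)→1800, (B,nl_idx)→4840, (A,merge)→5320, (B,merge)→7560, (B,hash)→7880, (A,nl)→9200 …(+1); best=1800 via (A,hash)
  {ABCD}: card=40000; try (C,hash)→5800, (B,hash)→17320, (C,merge)→22350, (B,nl_idx)→114120, (B,merge)→118120, (C,nl)→241800 …(+1); best=5800 via (C,hash)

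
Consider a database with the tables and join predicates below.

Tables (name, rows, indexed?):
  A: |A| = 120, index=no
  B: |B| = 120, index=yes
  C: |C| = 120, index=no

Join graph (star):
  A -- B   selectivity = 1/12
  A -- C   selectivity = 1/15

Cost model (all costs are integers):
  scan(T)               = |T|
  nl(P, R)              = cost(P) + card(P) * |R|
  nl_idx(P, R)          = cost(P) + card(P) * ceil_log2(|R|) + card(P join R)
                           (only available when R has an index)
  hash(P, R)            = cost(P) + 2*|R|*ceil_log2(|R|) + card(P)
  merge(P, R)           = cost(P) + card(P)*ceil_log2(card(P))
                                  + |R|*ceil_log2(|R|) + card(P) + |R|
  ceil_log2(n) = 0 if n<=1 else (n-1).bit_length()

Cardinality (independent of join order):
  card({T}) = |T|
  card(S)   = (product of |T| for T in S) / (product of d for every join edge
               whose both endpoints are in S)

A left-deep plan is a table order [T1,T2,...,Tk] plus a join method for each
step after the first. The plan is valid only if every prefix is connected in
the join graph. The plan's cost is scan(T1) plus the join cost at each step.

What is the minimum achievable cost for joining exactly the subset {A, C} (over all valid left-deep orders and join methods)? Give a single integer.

Selinger DP over subsets of {A,C}:
  {A}: scan cost=120, card=120
  {C}: scan cost=120, card=120
  {AC}: card=960; try (C,hash)→1920, (A,hash)→1920, (C,merge)→2040, (A,merge)→2040, (C,nl)→14520, (A,nl)→14520; best=1920 via (C,hash)

1920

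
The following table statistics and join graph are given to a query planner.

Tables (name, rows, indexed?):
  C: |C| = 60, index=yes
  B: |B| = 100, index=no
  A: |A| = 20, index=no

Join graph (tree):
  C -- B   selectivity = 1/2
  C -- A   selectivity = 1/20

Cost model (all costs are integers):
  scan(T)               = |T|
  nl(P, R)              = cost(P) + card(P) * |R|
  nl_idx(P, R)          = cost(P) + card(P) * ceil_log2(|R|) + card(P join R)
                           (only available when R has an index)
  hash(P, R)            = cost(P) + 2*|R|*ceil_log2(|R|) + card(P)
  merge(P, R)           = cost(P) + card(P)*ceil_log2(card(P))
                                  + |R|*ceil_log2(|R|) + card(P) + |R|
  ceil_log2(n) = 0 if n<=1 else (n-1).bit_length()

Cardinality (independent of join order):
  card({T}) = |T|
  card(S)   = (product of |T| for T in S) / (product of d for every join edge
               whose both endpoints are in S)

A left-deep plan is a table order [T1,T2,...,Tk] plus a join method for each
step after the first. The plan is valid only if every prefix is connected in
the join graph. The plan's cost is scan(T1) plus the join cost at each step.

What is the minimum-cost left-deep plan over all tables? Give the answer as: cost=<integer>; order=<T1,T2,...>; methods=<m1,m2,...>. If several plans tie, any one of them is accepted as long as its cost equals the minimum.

Selinger DP (subsets sized 1..n):
  {C}: scan cost=60, card=60
  {B}: scan cost=100, card=100
  {A}: scan cost=20, card=20
  {BC}: card=3000; try (C,hash)→920, (B,merge)→1280, (C,merge)→1320, (B,hash)→1520, (C,nl_idx)→3700, (B,nl)→6060 …(+1); best=920 via (C,hash)
  {AC}: card=60; try (C,nl_idx)→200, (A,hash)→320, (C,merge)→560, (A,merge)→600, (C,hash)→760, (C,nl)→1220 …(+1); best=200 via (C,nl_idx)
  {ABC}: card=3000; try (B,merge)→1420, (B,hash)→1660, (A,hash)→4120, (B,nl)→6200, (A,merge)→40040, (A,nl)→60920; best=1420 via (B,merge)

cost=1420; order=A,C,B; methods=nl_idx,merge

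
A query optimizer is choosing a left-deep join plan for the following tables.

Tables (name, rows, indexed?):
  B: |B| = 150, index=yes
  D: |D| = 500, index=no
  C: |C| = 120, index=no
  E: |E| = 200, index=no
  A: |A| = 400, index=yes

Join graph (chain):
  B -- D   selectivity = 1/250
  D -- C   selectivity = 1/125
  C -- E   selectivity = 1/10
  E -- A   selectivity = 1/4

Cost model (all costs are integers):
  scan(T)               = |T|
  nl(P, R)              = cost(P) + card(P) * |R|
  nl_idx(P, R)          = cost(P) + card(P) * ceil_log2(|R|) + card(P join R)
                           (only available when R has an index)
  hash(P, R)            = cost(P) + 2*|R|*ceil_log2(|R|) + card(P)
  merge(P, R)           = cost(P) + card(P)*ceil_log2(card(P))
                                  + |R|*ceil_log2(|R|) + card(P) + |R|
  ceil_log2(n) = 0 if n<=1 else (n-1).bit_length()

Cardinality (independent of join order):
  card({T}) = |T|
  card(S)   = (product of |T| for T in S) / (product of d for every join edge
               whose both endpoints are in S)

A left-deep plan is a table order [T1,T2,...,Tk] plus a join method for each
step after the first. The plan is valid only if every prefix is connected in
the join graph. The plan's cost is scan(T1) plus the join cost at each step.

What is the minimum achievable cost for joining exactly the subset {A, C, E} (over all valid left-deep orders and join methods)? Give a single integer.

Selinger DP over subsets of {A,C,E}:
  {C}: scan cost=120, card=120
  {E}: scan cost=200, card=200
  {A}: scan cost=400, card=400
  {CE}: card=2400; try (C,hash)→2080, (E,merge)→2880, (C,merge)→2960, (E,hash)→3440, (E,nl)→24120, (C,nl)→24200; best=2080 via (C,hash)
  {AE}: card=20000; try (E,hash)→4000, (A,merge)→6000, (E,merge)→6200, (A,hash)→7600, (A,nl_idx)→22000, (A,nl)→80200 …(+1); best=4000 via (E,hash)
  {ACE}: card=240000; try (A,hash)→11680, (C,hash)→25680, (A,merge)→37280, (A,nl_idx)→263680, (C,merge)→324960, (A,nl)→962080 …(+1); best=11680 via (A,hash)

11680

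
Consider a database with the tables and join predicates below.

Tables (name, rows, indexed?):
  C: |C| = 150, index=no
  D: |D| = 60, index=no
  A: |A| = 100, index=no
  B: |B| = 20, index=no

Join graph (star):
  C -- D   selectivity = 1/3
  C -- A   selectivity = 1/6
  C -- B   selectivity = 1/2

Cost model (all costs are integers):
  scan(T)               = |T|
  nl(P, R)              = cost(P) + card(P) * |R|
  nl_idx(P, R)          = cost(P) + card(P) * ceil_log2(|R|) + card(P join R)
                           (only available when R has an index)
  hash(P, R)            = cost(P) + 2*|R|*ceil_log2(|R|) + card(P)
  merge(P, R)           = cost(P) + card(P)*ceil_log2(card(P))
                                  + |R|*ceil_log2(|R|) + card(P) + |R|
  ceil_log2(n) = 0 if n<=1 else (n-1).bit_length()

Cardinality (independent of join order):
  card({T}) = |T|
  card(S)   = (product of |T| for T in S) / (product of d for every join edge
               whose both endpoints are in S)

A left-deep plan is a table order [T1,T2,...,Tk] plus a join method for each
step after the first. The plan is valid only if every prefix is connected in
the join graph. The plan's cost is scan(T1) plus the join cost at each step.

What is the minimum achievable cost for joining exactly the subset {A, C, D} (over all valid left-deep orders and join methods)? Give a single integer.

4920

Selinger DP over subsets of {A,C,D}:
  {C}: scan cost=150, card=150
  {D}: scan cost=60, card=60
  {A}: scan cost=100, card=100
  {CD}: card=3000; try (D,hash)→1020, (C,merge)→1830, (D,merge)→1920, (C,hash)→2520, (C,nl)→9060, (D,nl)→9150; best=1020 via (D,hash)
  {AC}: card=2500; try (A,hash)→1700, (C,merge)→2250, (A,merge)→2300, (C,hash)→2600, (C,nl)→15100, (A,nl)→15150; best=1700 via (A,hash)
  {ACD}: card=50000; try (D,hash)→4920, (A,hash)→5420, (D,merge)→34620, (A,merge)→40820, (D,nl)→151700, (A,nl)→301020; best=4920 via (D,hash)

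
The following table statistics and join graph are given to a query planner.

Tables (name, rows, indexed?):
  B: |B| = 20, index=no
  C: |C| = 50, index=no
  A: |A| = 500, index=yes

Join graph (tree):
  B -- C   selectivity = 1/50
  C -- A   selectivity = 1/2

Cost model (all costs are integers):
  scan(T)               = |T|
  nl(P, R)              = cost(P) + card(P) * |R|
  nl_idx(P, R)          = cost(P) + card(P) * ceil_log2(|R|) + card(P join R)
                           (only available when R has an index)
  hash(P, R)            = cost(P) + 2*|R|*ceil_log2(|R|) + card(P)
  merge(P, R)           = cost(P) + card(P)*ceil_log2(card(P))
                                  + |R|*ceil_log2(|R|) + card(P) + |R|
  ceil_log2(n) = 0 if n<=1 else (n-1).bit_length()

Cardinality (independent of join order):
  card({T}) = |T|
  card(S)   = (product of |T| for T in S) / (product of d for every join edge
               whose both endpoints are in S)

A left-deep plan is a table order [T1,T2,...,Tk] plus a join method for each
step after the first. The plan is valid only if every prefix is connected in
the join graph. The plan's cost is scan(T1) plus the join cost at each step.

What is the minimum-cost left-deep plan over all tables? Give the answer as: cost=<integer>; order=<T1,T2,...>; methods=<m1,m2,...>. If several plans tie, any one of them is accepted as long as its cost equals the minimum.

cost=5420; order=C,B,A; methods=hash,merge

Selinger DP (subsets sized 1..n):
  {B}: scan cost=20, card=20
  {C}: scan cost=50, card=50
  {A}: scan cost=500, card=500
  {BC}: card=20; try (B,hash)→300, (C,merge)→490, (B,merge)→520, (C,hash)→640, (C,nl)→1020, (B,nl)→1050; best=300 via (B,hash)
  {AC}: card=12500; try (C,hash)→1600, (A,merge)→5400, (C,merge)→5850, (A,hash)→9100, (A,nl_idx)→13000, (A,nl)→25050 …(+1); best=1600 via (C,hash)
  {ABC}: card=5000; try (A,merge)→5420, (A,nl_idx)→5480, (A,hash)→9320, (A,nl)→10300, (B,hash)→14300, (B,merge)→189220 …(+1); best=5420 via (A,merge)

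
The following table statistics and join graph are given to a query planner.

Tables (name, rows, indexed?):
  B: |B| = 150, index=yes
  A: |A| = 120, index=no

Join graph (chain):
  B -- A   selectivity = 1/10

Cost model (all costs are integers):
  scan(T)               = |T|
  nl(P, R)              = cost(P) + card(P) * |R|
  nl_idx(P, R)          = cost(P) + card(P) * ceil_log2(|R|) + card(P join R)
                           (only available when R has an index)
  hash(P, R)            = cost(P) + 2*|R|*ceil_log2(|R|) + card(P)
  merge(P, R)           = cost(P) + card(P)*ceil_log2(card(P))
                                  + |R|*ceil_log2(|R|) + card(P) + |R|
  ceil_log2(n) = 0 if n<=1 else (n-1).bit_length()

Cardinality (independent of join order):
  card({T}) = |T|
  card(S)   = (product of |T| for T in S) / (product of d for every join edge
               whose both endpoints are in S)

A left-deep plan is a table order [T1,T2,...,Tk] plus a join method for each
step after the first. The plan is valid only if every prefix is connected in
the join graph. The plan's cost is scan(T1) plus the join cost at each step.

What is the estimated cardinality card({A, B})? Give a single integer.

Tables in S: A(120), B(150)
Edges inside S: B-A(d=10)
numerator = 120 * 150 = 18000
denominator = 10 = 10
card(S) = 18000 / 10 = 1800

1800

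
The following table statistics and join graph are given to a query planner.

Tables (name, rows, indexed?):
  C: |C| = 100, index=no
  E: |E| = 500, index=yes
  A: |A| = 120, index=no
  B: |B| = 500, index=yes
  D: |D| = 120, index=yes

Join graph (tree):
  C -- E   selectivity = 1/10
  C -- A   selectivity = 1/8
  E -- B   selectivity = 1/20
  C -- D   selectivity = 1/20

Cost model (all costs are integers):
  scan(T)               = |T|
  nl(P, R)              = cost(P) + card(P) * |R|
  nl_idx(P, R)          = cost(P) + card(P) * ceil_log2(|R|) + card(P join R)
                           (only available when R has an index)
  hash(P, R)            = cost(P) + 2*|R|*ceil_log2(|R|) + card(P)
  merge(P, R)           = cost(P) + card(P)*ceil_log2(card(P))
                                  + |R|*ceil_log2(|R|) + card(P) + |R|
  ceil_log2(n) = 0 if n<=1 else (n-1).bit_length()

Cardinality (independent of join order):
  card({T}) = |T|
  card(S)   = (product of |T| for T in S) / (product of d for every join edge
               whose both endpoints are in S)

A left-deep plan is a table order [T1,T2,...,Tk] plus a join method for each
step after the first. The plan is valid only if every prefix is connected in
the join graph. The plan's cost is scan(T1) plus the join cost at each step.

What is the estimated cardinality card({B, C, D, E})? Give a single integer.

750000

Tables in S: B(500), C(100), D(120), E(500)
Edges inside S: C-E(d=10), E-B(d=20), C-D(d=20)
numerator = 500 * 100 * 120 * 500 = 3000000000
denominator = 10 * 20 * 20 = 4000
card(S) = 3000000000 / 4000 = 750000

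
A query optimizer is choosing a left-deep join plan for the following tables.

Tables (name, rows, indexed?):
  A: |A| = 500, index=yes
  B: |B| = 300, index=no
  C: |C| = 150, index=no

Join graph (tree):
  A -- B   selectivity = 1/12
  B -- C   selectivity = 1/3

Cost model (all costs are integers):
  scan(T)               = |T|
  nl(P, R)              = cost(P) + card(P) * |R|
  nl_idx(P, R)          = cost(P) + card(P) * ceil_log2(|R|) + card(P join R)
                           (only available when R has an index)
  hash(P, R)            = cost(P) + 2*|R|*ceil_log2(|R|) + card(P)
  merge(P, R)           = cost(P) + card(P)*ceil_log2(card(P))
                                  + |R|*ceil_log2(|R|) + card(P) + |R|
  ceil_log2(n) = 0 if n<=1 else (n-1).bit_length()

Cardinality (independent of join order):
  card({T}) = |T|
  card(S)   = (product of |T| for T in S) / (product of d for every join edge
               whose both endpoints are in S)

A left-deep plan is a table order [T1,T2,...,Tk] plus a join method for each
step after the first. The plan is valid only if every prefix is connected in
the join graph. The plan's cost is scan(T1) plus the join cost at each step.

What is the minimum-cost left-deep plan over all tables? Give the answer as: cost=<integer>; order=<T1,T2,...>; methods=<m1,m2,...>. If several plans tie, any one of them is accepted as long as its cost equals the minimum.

Selinger DP (subsets sized 1..n):
  {A}: scan cost=500, card=500
  {B}: scan cost=300, card=300
  {C}: scan cost=150, card=150
  {AB}: card=12500; try (B,hash)→6400, (A,merge)→8300, (B,merge)→8500, (A,hash)→9600, (A,nl_idx)→15500, (A,nl)→150300 …(+1); best=6400 via (B,hash)
  {BC}: card=15000; try (C,hash)→3000, (B,merge)→4500, (C,merge)→4650, (B,hash)→5700, (B,nl)→45150, (C,nl)→45300; best=3000 via (C,hash)
  {ABC}: card=625000; try (C,hash)→21300, (A,hash)→27000, (C,merge)→195250, (A,merge)→233000, (A,nl_idx)→763000, (C,nl)→1881400 …(+1); best=21300 via (C,hash)

cost=21300; order=A,B,C; methods=hash,hash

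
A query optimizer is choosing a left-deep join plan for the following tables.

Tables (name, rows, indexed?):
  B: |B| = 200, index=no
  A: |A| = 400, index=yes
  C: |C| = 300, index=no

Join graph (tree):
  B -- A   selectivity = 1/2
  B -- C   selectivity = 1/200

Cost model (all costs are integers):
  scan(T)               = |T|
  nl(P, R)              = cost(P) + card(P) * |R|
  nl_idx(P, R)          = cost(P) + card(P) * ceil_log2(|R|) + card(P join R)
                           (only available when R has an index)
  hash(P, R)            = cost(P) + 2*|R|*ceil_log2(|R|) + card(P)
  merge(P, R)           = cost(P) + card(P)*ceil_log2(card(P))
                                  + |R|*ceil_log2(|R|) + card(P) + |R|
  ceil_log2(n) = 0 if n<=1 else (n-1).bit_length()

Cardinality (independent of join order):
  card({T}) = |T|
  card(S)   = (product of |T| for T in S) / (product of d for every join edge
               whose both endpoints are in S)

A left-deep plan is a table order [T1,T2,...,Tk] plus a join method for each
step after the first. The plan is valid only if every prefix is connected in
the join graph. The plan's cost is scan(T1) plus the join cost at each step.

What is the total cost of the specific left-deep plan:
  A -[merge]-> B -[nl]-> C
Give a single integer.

step 1: scan A: cost=400, card=400
step 2: join B via merge
    card(P join B) = 400*200/(2) = 40000
    cost = 400 + 400*9 + 200*8 + 400 + 200 = 6200
step 3: join C via nl
    card(P join C) = 40000*300/(200) = 60000
    cost = 6200 + 40000*300 = 12006200

12006200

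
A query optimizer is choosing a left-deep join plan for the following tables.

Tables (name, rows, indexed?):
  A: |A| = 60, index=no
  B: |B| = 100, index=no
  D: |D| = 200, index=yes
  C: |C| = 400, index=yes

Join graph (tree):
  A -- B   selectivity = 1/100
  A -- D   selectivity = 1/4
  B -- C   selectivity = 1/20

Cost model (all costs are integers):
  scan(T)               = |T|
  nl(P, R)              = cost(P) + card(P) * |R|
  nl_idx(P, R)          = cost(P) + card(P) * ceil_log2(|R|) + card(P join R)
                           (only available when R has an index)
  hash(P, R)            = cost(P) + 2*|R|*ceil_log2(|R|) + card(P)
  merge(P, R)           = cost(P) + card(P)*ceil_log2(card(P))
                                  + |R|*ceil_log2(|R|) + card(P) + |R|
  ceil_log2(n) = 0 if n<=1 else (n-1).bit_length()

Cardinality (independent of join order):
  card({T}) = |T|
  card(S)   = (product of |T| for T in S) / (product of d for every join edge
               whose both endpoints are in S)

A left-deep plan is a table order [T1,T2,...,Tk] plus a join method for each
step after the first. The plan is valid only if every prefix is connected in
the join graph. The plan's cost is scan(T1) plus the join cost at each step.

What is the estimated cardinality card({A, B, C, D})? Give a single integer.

Tables in S: A(60), B(100), C(400), D(200)
Edges inside S: A-B(d=100), A-D(d=4), B-C(d=20)
numerator = 60 * 100 * 400 * 200 = 480000000
denominator = 100 * 4 * 20 = 8000
card(S) = 480000000 / 8000 = 60000

60000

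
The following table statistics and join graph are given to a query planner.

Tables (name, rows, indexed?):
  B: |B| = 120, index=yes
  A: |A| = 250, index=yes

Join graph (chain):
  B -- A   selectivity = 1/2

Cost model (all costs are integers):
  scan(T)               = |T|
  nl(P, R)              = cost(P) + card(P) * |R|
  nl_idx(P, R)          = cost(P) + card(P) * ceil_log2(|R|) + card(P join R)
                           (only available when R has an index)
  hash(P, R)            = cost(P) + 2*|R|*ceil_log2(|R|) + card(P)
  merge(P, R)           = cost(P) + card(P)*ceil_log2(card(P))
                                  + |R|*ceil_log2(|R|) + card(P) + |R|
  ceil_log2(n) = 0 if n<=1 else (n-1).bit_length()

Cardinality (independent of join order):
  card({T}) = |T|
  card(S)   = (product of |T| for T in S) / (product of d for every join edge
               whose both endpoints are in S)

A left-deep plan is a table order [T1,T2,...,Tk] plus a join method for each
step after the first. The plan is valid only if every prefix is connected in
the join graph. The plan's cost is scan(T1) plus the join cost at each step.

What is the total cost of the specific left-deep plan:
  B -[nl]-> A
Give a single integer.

step 1: scan B: cost=120, card=120
step 2: join A via nl
    card(P join A) = 120*250/(2) = 15000
    cost = 120 + 120*250 = 30120

30120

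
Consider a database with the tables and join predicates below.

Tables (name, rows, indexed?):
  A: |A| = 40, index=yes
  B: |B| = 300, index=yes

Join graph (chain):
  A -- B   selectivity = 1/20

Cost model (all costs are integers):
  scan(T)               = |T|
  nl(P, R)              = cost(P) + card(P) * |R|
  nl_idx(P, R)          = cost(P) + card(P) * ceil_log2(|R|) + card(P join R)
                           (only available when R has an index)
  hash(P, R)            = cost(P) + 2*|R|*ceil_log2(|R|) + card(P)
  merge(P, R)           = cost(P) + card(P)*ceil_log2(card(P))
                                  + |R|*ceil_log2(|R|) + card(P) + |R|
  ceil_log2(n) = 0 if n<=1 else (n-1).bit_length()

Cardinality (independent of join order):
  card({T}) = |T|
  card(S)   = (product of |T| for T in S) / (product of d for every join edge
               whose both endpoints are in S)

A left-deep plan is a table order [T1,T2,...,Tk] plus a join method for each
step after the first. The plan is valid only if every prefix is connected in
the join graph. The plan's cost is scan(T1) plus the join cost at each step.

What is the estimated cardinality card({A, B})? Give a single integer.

600

Tables in S: A(40), B(300)
Edges inside S: A-B(d=20)
numerator = 40 * 300 = 12000
denominator = 20 = 20
card(S) = 12000 / 20 = 600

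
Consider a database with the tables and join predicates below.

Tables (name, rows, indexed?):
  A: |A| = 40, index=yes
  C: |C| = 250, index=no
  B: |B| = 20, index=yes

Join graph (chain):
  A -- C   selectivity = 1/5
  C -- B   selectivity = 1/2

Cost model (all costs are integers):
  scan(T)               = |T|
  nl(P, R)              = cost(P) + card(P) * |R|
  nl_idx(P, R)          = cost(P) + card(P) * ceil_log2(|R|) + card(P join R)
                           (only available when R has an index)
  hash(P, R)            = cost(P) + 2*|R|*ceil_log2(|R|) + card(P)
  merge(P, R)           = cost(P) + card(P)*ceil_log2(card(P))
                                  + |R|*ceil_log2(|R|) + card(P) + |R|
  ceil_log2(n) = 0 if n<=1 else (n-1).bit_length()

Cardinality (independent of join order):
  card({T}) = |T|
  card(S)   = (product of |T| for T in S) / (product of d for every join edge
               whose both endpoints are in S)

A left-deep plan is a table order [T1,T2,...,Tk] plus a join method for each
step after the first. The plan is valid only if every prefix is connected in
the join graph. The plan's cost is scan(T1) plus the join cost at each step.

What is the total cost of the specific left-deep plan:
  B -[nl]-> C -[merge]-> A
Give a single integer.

37800

step 1: scan B: cost=20, card=20
step 2: join C via nl
    card(P join C) = 20*250/(2) = 2500
    cost = 20 + 20*250 = 5020
step 3: join A via merge
    card(P join A) = 2500*40/(5) = 20000
    cost = 5020 + 2500*12 + 40*6 + 2500 + 40 = 37800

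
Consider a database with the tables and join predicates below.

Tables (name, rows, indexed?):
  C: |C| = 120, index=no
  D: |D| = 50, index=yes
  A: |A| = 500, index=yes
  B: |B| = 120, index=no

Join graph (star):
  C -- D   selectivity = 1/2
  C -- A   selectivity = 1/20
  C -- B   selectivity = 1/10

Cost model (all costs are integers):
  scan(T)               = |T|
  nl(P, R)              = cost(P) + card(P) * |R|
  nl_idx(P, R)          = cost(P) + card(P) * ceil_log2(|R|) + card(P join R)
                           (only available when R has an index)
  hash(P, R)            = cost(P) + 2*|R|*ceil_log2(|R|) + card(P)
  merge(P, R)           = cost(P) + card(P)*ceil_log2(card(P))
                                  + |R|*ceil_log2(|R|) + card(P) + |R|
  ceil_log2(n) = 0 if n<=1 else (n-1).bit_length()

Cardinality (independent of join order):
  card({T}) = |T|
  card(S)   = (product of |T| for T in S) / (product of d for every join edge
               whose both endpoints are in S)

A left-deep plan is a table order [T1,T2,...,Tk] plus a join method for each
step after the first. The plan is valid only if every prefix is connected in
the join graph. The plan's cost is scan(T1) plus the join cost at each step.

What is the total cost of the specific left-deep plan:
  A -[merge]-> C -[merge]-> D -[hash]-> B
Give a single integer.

step 1: scan A: cost=500, card=500
step 2: join C via merge
    card(P join C) = 500*120/(20) = 3000
    cost = 500 + 500*9 + 120*7 + 500 + 120 = 6460
step 3: join D via merge
    card(P join D) = 3000*50/(2) = 75000
    cost = 6460 + 3000*12 + 50*6 + 3000 + 50 = 45810
step 4: join B via hash
    card(P join B) = 75000*120/(10) = 900000
    cost = 45810 + 2*120*7 + 75000 = 122490

122490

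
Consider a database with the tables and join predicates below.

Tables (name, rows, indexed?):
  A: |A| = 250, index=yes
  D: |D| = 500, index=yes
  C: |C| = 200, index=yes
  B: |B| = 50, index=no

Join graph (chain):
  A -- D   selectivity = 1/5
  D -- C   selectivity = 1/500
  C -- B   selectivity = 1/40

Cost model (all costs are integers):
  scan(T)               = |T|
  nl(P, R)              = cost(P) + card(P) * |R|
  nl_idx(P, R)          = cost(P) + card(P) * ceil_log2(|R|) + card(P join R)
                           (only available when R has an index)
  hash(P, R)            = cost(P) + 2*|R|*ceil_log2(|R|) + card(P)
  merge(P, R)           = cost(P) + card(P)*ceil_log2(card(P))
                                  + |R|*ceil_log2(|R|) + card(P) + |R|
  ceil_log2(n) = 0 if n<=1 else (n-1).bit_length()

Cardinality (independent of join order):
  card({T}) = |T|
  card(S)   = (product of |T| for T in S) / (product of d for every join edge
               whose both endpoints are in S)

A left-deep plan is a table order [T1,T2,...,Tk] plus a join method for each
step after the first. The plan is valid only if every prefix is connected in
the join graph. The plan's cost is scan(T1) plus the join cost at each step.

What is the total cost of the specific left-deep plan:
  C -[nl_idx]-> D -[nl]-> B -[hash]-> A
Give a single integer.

16450

step 1: scan C: cost=200, card=200
step 2: join D via nl_idx
    card(P join D) = 200*500/(500) = 200
    cost = 200 + 200*9 + 200 = 2200
step 3: join B via nl
    card(P join B) = 200*50/(40) = 250
    cost = 2200 + 200*50 = 12200
step 4: join A via hash
    card(P join A) = 250*250/(5) = 12500
    cost = 12200 + 2*250*8 + 250 = 16450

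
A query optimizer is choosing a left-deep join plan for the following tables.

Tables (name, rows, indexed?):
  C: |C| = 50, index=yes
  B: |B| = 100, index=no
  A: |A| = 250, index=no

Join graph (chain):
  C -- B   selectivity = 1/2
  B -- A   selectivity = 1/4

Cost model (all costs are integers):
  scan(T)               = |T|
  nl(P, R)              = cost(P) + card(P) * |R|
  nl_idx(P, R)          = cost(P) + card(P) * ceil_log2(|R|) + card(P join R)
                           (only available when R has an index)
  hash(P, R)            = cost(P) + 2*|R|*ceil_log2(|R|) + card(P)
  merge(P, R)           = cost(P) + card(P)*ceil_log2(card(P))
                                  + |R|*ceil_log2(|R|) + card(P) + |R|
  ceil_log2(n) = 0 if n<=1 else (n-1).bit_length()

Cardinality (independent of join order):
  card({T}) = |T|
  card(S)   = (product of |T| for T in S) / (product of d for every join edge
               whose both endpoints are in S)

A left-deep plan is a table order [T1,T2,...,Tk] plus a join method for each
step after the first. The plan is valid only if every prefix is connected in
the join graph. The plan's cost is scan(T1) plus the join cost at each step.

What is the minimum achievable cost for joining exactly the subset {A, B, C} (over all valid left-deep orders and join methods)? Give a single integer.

Selinger DP over subsets of {A,B,C}:
  {C}: scan cost=50, card=50
  {B}: scan cost=100, card=100
  {A}: scan cost=250, card=250
  {BC}: card=2500; try (C,hash)→800, (B,merge)→1200, (C,merge)→1250, (B,hash)→1500, (C,nl_idx)→3200, (B,nl)→5050 …(+1); best=800 via (C,hash)
  {AB}: card=6250; try (B,hash)→1900, (A,merge)→3150, (B,merge)→3300, (A,hash)→4200, (A,nl)→25100, (B,nl)→25250; best=1900 via (B,hash)
  {ABC}: card=156250; try (A,hash)→7300, (C,hash)→8750, (A,merge)→35550, (C,merge)→89750, (C,nl_idx)→195650, (C,nl)→314400 …(+1); best=7300 via (A,hash)

7300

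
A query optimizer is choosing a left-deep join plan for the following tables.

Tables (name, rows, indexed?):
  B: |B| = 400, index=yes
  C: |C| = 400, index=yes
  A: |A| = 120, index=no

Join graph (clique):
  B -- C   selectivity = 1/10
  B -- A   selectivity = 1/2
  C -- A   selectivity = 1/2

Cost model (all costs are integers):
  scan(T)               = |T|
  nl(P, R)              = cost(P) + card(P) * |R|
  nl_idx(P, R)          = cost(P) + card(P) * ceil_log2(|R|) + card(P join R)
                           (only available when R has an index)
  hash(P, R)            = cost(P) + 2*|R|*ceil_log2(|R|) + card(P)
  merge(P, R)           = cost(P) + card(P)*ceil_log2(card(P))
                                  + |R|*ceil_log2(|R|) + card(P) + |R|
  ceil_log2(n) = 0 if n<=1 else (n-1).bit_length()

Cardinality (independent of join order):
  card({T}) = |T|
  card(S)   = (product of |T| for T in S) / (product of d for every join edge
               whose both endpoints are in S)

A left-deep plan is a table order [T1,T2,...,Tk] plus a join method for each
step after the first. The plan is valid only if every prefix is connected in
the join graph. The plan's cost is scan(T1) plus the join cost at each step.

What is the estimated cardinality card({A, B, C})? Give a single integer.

Tables in S: A(120), B(400), C(400)
Edges inside S: B-C(d=10), B-A(d=2), C-A(d=2)
numerator = 120 * 400 * 400 = 19200000
denominator = 10 * 2 * 2 = 40
card(S) = 19200000 / 40 = 480000

480000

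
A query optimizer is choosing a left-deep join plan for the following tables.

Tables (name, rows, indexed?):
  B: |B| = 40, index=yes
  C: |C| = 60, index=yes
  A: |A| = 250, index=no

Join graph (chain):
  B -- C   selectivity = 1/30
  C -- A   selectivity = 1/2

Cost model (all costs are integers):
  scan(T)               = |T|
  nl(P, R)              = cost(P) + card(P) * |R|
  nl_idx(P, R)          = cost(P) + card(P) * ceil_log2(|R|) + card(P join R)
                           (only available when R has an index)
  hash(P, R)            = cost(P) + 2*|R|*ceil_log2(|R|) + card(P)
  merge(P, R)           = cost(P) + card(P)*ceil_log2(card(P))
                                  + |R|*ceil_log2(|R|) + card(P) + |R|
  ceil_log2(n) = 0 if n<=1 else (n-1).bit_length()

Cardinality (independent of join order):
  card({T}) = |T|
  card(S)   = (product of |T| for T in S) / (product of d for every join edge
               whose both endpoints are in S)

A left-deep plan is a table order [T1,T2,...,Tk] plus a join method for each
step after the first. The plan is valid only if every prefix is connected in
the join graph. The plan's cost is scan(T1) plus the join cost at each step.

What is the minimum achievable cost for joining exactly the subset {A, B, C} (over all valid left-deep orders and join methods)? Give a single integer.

Selinger DP over subsets of {A,B,C}:
  {B}: scan cost=40, card=40
  {C}: scan cost=60, card=60
  {A}: scan cost=250, card=250
  {BC}: card=80; try (C,nl_idx)→360, (B,nl_idx)→500, (B,hash)→600, (C,merge)→740, (B,merge)→760, (C,hash)→800 …(+2); best=360 via (C,nl_idx)
  {AC}: card=7500; try (C,hash)→1220, (A,merge)→2730, (C,merge)→2920, (A,hash)→4120, (C,nl_idx)→9250, (A,nl)→15060 …(+1); best=1220 via (C,hash)
  {ABC}: card=10000; try (A,merge)→3250, (A,hash)→4440, (B,hash)→9200, (A,nl)→20360, (B,nl_idx)→56220, (B,merge)→106500 …(+1); best=3250 via (A,merge)

3250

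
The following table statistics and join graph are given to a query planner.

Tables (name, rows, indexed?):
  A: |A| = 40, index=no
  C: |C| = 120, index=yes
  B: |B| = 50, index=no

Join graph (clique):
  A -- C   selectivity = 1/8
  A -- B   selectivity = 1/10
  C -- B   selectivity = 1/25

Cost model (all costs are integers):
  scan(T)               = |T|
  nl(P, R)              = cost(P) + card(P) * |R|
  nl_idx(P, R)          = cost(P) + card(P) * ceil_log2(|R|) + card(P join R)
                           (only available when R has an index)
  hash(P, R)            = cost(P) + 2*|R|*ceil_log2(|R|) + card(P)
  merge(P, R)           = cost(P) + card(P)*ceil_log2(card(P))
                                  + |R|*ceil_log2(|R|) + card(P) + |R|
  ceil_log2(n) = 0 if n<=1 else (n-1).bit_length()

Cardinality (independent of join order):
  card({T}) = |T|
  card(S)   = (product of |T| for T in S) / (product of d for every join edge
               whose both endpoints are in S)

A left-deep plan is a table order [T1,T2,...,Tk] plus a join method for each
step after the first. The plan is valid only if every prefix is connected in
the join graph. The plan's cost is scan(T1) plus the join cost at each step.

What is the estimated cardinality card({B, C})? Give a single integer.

240

Tables in S: B(50), C(120)
Edges inside S: C-B(d=25)
numerator = 50 * 120 = 6000
denominator = 25 = 25
card(S) = 6000 / 25 = 240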